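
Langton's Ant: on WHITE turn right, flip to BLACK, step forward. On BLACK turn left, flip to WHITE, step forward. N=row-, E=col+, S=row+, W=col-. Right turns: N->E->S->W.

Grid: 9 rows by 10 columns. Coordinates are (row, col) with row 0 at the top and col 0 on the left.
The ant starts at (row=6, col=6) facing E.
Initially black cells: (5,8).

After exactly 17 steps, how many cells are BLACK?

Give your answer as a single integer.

Step 1: on WHITE (6,6): turn R to S, flip to black, move to (7,6). |black|=2
Step 2: on WHITE (7,6): turn R to W, flip to black, move to (7,5). |black|=3
Step 3: on WHITE (7,5): turn R to N, flip to black, move to (6,5). |black|=4
Step 4: on WHITE (6,5): turn R to E, flip to black, move to (6,6). |black|=5
Step 5: on BLACK (6,6): turn L to N, flip to white, move to (5,6). |black|=4
Step 6: on WHITE (5,6): turn R to E, flip to black, move to (5,7). |black|=5
Step 7: on WHITE (5,7): turn R to S, flip to black, move to (6,7). |black|=6
Step 8: on WHITE (6,7): turn R to W, flip to black, move to (6,6). |black|=7
Step 9: on WHITE (6,6): turn R to N, flip to black, move to (5,6). |black|=8
Step 10: on BLACK (5,6): turn L to W, flip to white, move to (5,5). |black|=7
Step 11: on WHITE (5,5): turn R to N, flip to black, move to (4,5). |black|=8
Step 12: on WHITE (4,5): turn R to E, flip to black, move to (4,6). |black|=9
Step 13: on WHITE (4,6): turn R to S, flip to black, move to (5,6). |black|=10
Step 14: on WHITE (5,6): turn R to W, flip to black, move to (5,5). |black|=11
Step 15: on BLACK (5,5): turn L to S, flip to white, move to (6,5). |black|=10
Step 16: on BLACK (6,5): turn L to E, flip to white, move to (6,6). |black|=9
Step 17: on BLACK (6,6): turn L to N, flip to white, move to (5,6). |black|=8

Answer: 8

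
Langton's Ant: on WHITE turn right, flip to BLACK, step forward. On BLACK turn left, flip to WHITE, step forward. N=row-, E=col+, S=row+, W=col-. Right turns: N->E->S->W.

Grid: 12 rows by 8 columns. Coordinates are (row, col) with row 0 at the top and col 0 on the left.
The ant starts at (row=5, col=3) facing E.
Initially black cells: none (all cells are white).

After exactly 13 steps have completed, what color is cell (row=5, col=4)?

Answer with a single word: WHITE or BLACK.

Answer: BLACK

Derivation:
Step 1: on WHITE (5,3): turn R to S, flip to black, move to (6,3). |black|=1
Step 2: on WHITE (6,3): turn R to W, flip to black, move to (6,2). |black|=2
Step 3: on WHITE (6,2): turn R to N, flip to black, move to (5,2). |black|=3
Step 4: on WHITE (5,2): turn R to E, flip to black, move to (5,3). |black|=4
Step 5: on BLACK (5,3): turn L to N, flip to white, move to (4,3). |black|=3
Step 6: on WHITE (4,3): turn R to E, flip to black, move to (4,4). |black|=4
Step 7: on WHITE (4,4): turn R to S, flip to black, move to (5,4). |black|=5
Step 8: on WHITE (5,4): turn R to W, flip to black, move to (5,3). |black|=6
Step 9: on WHITE (5,3): turn R to N, flip to black, move to (4,3). |black|=7
Step 10: on BLACK (4,3): turn L to W, flip to white, move to (4,2). |black|=6
Step 11: on WHITE (4,2): turn R to N, flip to black, move to (3,2). |black|=7
Step 12: on WHITE (3,2): turn R to E, flip to black, move to (3,3). |black|=8
Step 13: on WHITE (3,3): turn R to S, flip to black, move to (4,3). |black|=9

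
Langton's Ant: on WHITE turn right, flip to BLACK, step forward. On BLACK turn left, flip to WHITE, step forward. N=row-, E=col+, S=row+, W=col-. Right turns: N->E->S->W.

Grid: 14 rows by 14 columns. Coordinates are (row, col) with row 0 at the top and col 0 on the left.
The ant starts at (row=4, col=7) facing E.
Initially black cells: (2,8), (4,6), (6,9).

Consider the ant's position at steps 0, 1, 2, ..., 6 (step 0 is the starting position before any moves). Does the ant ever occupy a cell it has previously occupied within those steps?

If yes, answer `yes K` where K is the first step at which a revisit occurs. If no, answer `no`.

Answer: no

Derivation:
Step 1: on WHITE (4,7): turn R to S, flip to black, move to (5,7). |black|=4 — new cell
Step 2: on WHITE (5,7): turn R to W, flip to black, move to (5,6). |black|=5 — new cell
Step 3: on WHITE (5,6): turn R to N, flip to black, move to (4,6). |black|=6 — new cell
Step 4: on BLACK (4,6): turn L to W, flip to white, move to (4,5). |black|=5 — new cell
Step 5: on WHITE (4,5): turn R to N, flip to black, move to (3,5). |black|=6 — new cell
Step 6: on WHITE (3,5): turn R to E, flip to black, move to (3,6). |black|=7 — new cell
No revisit within 6 steps.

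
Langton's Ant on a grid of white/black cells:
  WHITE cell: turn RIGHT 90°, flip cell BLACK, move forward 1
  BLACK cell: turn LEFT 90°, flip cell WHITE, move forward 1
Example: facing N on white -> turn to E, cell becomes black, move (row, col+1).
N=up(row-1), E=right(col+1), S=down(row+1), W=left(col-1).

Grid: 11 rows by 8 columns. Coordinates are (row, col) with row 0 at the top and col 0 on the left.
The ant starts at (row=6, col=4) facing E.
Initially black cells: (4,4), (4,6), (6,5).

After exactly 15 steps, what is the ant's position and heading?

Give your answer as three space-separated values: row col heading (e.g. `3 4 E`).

Answer: 6 7 S

Derivation:
Step 1: on WHITE (6,4): turn R to S, flip to black, move to (7,4). |black|=4
Step 2: on WHITE (7,4): turn R to W, flip to black, move to (7,3). |black|=5
Step 3: on WHITE (7,3): turn R to N, flip to black, move to (6,3). |black|=6
Step 4: on WHITE (6,3): turn R to E, flip to black, move to (6,4). |black|=7
Step 5: on BLACK (6,4): turn L to N, flip to white, move to (5,4). |black|=6
Step 6: on WHITE (5,4): turn R to E, flip to black, move to (5,5). |black|=7
Step 7: on WHITE (5,5): turn R to S, flip to black, move to (6,5). |black|=8
Step 8: on BLACK (6,5): turn L to E, flip to white, move to (6,6). |black|=7
Step 9: on WHITE (6,6): turn R to S, flip to black, move to (7,6). |black|=8
Step 10: on WHITE (7,6): turn R to W, flip to black, move to (7,5). |black|=9
Step 11: on WHITE (7,5): turn R to N, flip to black, move to (6,5). |black|=10
Step 12: on WHITE (6,5): turn R to E, flip to black, move to (6,6). |black|=11
Step 13: on BLACK (6,6): turn L to N, flip to white, move to (5,6). |black|=10
Step 14: on WHITE (5,6): turn R to E, flip to black, move to (5,7). |black|=11
Step 15: on WHITE (5,7): turn R to S, flip to black, move to (6,7). |black|=12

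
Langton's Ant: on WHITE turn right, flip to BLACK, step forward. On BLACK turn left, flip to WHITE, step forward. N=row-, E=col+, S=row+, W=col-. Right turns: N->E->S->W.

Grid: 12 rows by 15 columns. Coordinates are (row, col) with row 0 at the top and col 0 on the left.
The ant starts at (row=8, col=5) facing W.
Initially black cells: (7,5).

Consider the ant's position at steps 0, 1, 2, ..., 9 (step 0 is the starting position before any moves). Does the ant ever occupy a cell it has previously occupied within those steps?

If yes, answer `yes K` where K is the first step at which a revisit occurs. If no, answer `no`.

Step 1: on WHITE (8,5): turn R to N, flip to black, move to (7,5). |black|=2 — new cell
Step 2: on BLACK (7,5): turn L to W, flip to white, move to (7,4). |black|=1 — new cell
Step 3: on WHITE (7,4): turn R to N, flip to black, move to (6,4). |black|=2 — new cell
Step 4: on WHITE (6,4): turn R to E, flip to black, move to (6,5). |black|=3 — new cell
Step 5: on WHITE (6,5): turn R to S, flip to black, move to (7,5). |black|=4 — REVISIT

Answer: yes 5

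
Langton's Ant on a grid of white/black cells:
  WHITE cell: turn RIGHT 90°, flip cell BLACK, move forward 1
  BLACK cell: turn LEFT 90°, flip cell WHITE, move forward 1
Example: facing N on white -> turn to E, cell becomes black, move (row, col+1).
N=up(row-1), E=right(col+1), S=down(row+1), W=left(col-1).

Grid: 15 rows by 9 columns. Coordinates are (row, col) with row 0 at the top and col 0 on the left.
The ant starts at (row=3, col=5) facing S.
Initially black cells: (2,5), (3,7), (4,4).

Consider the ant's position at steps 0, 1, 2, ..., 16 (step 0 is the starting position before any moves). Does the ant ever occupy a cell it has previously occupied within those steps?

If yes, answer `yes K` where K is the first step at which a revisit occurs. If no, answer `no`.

Step 1: on WHITE (3,5): turn R to W, flip to black, move to (3,4). |black|=4 — new cell
Step 2: on WHITE (3,4): turn R to N, flip to black, move to (2,4). |black|=5 — new cell
Step 3: on WHITE (2,4): turn R to E, flip to black, move to (2,5). |black|=6 — new cell
Step 4: on BLACK (2,5): turn L to N, flip to white, move to (1,5). |black|=5 — new cell
Step 5: on WHITE (1,5): turn R to E, flip to black, move to (1,6). |black|=6 — new cell
Step 6: on WHITE (1,6): turn R to S, flip to black, move to (2,6). |black|=7 — new cell
Step 7: on WHITE (2,6): turn R to W, flip to black, move to (2,5). |black|=8 — REVISIT

Answer: yes 7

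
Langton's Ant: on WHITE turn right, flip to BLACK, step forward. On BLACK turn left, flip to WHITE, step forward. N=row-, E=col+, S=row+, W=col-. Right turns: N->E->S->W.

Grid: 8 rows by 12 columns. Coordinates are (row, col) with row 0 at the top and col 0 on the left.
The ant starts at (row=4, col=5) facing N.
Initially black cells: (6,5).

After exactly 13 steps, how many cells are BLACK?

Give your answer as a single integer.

Answer: 10

Derivation:
Step 1: on WHITE (4,5): turn R to E, flip to black, move to (4,6). |black|=2
Step 2: on WHITE (4,6): turn R to S, flip to black, move to (5,6). |black|=3
Step 3: on WHITE (5,6): turn R to W, flip to black, move to (5,5). |black|=4
Step 4: on WHITE (5,5): turn R to N, flip to black, move to (4,5). |black|=5
Step 5: on BLACK (4,5): turn L to W, flip to white, move to (4,4). |black|=4
Step 6: on WHITE (4,4): turn R to N, flip to black, move to (3,4). |black|=5
Step 7: on WHITE (3,4): turn R to E, flip to black, move to (3,5). |black|=6
Step 8: on WHITE (3,5): turn R to S, flip to black, move to (4,5). |black|=7
Step 9: on WHITE (4,5): turn R to W, flip to black, move to (4,4). |black|=8
Step 10: on BLACK (4,4): turn L to S, flip to white, move to (5,4). |black|=7
Step 11: on WHITE (5,4): turn R to W, flip to black, move to (5,3). |black|=8
Step 12: on WHITE (5,3): turn R to N, flip to black, move to (4,3). |black|=9
Step 13: on WHITE (4,3): turn R to E, flip to black, move to (4,4). |black|=10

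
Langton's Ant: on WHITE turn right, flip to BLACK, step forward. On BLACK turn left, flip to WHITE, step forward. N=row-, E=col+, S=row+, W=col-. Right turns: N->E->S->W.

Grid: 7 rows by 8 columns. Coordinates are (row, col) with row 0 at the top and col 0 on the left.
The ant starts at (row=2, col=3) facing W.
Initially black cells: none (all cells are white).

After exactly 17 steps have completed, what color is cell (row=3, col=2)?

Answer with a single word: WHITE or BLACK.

Answer: BLACK

Derivation:
Step 1: on WHITE (2,3): turn R to N, flip to black, move to (1,3). |black|=1
Step 2: on WHITE (1,3): turn R to E, flip to black, move to (1,4). |black|=2
Step 3: on WHITE (1,4): turn R to S, flip to black, move to (2,4). |black|=3
Step 4: on WHITE (2,4): turn R to W, flip to black, move to (2,3). |black|=4
Step 5: on BLACK (2,3): turn L to S, flip to white, move to (3,3). |black|=3
Step 6: on WHITE (3,3): turn R to W, flip to black, move to (3,2). |black|=4
Step 7: on WHITE (3,2): turn R to N, flip to black, move to (2,2). |black|=5
Step 8: on WHITE (2,2): turn R to E, flip to black, move to (2,3). |black|=6
Step 9: on WHITE (2,3): turn R to S, flip to black, move to (3,3). |black|=7
Step 10: on BLACK (3,3): turn L to E, flip to white, move to (3,4). |black|=6
Step 11: on WHITE (3,4): turn R to S, flip to black, move to (4,4). |black|=7
Step 12: on WHITE (4,4): turn R to W, flip to black, move to (4,3). |black|=8
Step 13: on WHITE (4,3): turn R to N, flip to black, move to (3,3). |black|=9
Step 14: on WHITE (3,3): turn R to E, flip to black, move to (3,4). |black|=10
Step 15: on BLACK (3,4): turn L to N, flip to white, move to (2,4). |black|=9
Step 16: on BLACK (2,4): turn L to W, flip to white, move to (2,3). |black|=8
Step 17: on BLACK (2,3): turn L to S, flip to white, move to (3,3). |black|=7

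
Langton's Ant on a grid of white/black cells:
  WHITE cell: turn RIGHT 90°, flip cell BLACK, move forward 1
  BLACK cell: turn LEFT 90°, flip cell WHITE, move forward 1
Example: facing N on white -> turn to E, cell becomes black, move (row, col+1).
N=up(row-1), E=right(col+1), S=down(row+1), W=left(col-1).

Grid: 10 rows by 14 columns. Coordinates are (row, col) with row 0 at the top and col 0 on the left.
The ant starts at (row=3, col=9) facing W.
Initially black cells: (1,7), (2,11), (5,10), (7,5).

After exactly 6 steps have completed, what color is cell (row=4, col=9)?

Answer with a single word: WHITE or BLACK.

Answer: BLACK

Derivation:
Step 1: on WHITE (3,9): turn R to N, flip to black, move to (2,9). |black|=5
Step 2: on WHITE (2,9): turn R to E, flip to black, move to (2,10). |black|=6
Step 3: on WHITE (2,10): turn R to S, flip to black, move to (3,10). |black|=7
Step 4: on WHITE (3,10): turn R to W, flip to black, move to (3,9). |black|=8
Step 5: on BLACK (3,9): turn L to S, flip to white, move to (4,9). |black|=7
Step 6: on WHITE (4,9): turn R to W, flip to black, move to (4,8). |black|=8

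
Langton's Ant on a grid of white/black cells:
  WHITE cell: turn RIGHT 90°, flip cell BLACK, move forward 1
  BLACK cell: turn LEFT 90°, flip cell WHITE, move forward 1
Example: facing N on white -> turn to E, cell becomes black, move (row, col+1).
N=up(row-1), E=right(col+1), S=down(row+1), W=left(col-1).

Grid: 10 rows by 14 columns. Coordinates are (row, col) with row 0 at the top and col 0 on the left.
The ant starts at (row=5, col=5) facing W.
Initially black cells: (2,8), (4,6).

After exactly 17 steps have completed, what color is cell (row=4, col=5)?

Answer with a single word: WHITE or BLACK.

Step 1: on WHITE (5,5): turn R to N, flip to black, move to (4,5). |black|=3
Step 2: on WHITE (4,5): turn R to E, flip to black, move to (4,6). |black|=4
Step 3: on BLACK (4,6): turn L to N, flip to white, move to (3,6). |black|=3
Step 4: on WHITE (3,6): turn R to E, flip to black, move to (3,7). |black|=4
Step 5: on WHITE (3,7): turn R to S, flip to black, move to (4,7). |black|=5
Step 6: on WHITE (4,7): turn R to W, flip to black, move to (4,6). |black|=6
Step 7: on WHITE (4,6): turn R to N, flip to black, move to (3,6). |black|=7
Step 8: on BLACK (3,6): turn L to W, flip to white, move to (3,5). |black|=6
Step 9: on WHITE (3,5): turn R to N, flip to black, move to (2,5). |black|=7
Step 10: on WHITE (2,5): turn R to E, flip to black, move to (2,6). |black|=8
Step 11: on WHITE (2,6): turn R to S, flip to black, move to (3,6). |black|=9
Step 12: on WHITE (3,6): turn R to W, flip to black, move to (3,5). |black|=10
Step 13: on BLACK (3,5): turn L to S, flip to white, move to (4,5). |black|=9
Step 14: on BLACK (4,5): turn L to E, flip to white, move to (4,6). |black|=8
Step 15: on BLACK (4,6): turn L to N, flip to white, move to (3,6). |black|=7
Step 16: on BLACK (3,6): turn L to W, flip to white, move to (3,5). |black|=6
Step 17: on WHITE (3,5): turn R to N, flip to black, move to (2,5). |black|=7

Answer: WHITE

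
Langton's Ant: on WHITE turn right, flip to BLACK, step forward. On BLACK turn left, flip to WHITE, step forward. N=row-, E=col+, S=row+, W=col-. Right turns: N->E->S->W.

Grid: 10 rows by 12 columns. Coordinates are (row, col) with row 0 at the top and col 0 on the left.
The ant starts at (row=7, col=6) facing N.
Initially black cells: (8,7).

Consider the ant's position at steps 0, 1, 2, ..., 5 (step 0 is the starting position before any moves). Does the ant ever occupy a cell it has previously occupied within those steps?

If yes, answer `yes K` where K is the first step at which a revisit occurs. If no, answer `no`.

Step 1: on WHITE (7,6): turn R to E, flip to black, move to (7,7). |black|=2 — new cell
Step 2: on WHITE (7,7): turn R to S, flip to black, move to (8,7). |black|=3 — new cell
Step 3: on BLACK (8,7): turn L to E, flip to white, move to (8,8). |black|=2 — new cell
Step 4: on WHITE (8,8): turn R to S, flip to black, move to (9,8). |black|=3 — new cell
Step 5: on WHITE (9,8): turn R to W, flip to black, move to (9,7). |black|=4 — new cell
No revisit within 5 steps.

Answer: no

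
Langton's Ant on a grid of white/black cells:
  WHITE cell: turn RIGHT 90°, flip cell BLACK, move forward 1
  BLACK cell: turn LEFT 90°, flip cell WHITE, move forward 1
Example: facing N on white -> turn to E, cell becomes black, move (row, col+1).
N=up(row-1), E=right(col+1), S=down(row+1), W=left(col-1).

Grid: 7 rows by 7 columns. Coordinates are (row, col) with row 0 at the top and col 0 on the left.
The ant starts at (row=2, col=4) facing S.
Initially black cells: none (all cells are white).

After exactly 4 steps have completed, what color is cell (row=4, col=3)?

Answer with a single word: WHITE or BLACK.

Answer: WHITE

Derivation:
Step 1: on WHITE (2,4): turn R to W, flip to black, move to (2,3). |black|=1
Step 2: on WHITE (2,3): turn R to N, flip to black, move to (1,3). |black|=2
Step 3: on WHITE (1,3): turn R to E, flip to black, move to (1,4). |black|=3
Step 4: on WHITE (1,4): turn R to S, flip to black, move to (2,4). |black|=4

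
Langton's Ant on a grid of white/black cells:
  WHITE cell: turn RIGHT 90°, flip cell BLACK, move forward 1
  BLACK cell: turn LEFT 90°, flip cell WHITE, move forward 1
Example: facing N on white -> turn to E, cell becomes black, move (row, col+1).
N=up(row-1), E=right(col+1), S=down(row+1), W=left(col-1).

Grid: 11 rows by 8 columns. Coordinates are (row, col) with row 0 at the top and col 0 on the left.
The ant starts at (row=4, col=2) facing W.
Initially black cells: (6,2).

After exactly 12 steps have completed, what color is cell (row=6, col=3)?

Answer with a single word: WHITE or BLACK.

Step 1: on WHITE (4,2): turn R to N, flip to black, move to (3,2). |black|=2
Step 2: on WHITE (3,2): turn R to E, flip to black, move to (3,3). |black|=3
Step 3: on WHITE (3,3): turn R to S, flip to black, move to (4,3). |black|=4
Step 4: on WHITE (4,3): turn R to W, flip to black, move to (4,2). |black|=5
Step 5: on BLACK (4,2): turn L to S, flip to white, move to (5,2). |black|=4
Step 6: on WHITE (5,2): turn R to W, flip to black, move to (5,1). |black|=5
Step 7: on WHITE (5,1): turn R to N, flip to black, move to (4,1). |black|=6
Step 8: on WHITE (4,1): turn R to E, flip to black, move to (4,2). |black|=7
Step 9: on WHITE (4,2): turn R to S, flip to black, move to (5,2). |black|=8
Step 10: on BLACK (5,2): turn L to E, flip to white, move to (5,3). |black|=7
Step 11: on WHITE (5,3): turn R to S, flip to black, move to (6,3). |black|=8
Step 12: on WHITE (6,3): turn R to W, flip to black, move to (6,2). |black|=9

Answer: BLACK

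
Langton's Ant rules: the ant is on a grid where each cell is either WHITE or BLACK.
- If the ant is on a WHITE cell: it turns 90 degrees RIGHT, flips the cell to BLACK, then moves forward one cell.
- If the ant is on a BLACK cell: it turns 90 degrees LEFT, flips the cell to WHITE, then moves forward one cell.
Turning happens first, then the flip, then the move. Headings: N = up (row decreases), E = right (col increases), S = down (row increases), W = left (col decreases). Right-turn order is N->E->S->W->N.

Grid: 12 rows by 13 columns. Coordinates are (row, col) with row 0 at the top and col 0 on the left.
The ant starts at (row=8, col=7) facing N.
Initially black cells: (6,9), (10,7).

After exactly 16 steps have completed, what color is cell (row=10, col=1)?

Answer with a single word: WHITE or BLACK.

Answer: WHITE

Derivation:
Step 1: on WHITE (8,7): turn R to E, flip to black, move to (8,8). |black|=3
Step 2: on WHITE (8,8): turn R to S, flip to black, move to (9,8). |black|=4
Step 3: on WHITE (9,8): turn R to W, flip to black, move to (9,7). |black|=5
Step 4: on WHITE (9,7): turn R to N, flip to black, move to (8,7). |black|=6
Step 5: on BLACK (8,7): turn L to W, flip to white, move to (8,6). |black|=5
Step 6: on WHITE (8,6): turn R to N, flip to black, move to (7,6). |black|=6
Step 7: on WHITE (7,6): turn R to E, flip to black, move to (7,7). |black|=7
Step 8: on WHITE (7,7): turn R to S, flip to black, move to (8,7). |black|=8
Step 9: on WHITE (8,7): turn R to W, flip to black, move to (8,6). |black|=9
Step 10: on BLACK (8,6): turn L to S, flip to white, move to (9,6). |black|=8
Step 11: on WHITE (9,6): turn R to W, flip to black, move to (9,5). |black|=9
Step 12: on WHITE (9,5): turn R to N, flip to black, move to (8,5). |black|=10
Step 13: on WHITE (8,5): turn R to E, flip to black, move to (8,6). |black|=11
Step 14: on WHITE (8,6): turn R to S, flip to black, move to (9,6). |black|=12
Step 15: on BLACK (9,6): turn L to E, flip to white, move to (9,7). |black|=11
Step 16: on BLACK (9,7): turn L to N, flip to white, move to (8,7). |black|=10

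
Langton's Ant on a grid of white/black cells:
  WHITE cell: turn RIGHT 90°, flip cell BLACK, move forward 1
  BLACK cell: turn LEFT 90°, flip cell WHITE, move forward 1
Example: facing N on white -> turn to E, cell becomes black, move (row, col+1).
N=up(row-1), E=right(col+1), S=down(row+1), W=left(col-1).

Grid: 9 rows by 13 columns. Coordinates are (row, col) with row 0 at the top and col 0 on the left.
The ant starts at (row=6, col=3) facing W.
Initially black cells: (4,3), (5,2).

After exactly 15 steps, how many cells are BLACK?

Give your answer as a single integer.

Answer: 11

Derivation:
Step 1: on WHITE (6,3): turn R to N, flip to black, move to (5,3). |black|=3
Step 2: on WHITE (5,3): turn R to E, flip to black, move to (5,4). |black|=4
Step 3: on WHITE (5,4): turn R to S, flip to black, move to (6,4). |black|=5
Step 4: on WHITE (6,4): turn R to W, flip to black, move to (6,3). |black|=6
Step 5: on BLACK (6,3): turn L to S, flip to white, move to (7,3). |black|=5
Step 6: on WHITE (7,3): turn R to W, flip to black, move to (7,2). |black|=6
Step 7: on WHITE (7,2): turn R to N, flip to black, move to (6,2). |black|=7
Step 8: on WHITE (6,2): turn R to E, flip to black, move to (6,3). |black|=8
Step 9: on WHITE (6,3): turn R to S, flip to black, move to (7,3). |black|=9
Step 10: on BLACK (7,3): turn L to E, flip to white, move to (7,4). |black|=8
Step 11: on WHITE (7,4): turn R to S, flip to black, move to (8,4). |black|=9
Step 12: on WHITE (8,4): turn R to W, flip to black, move to (8,3). |black|=10
Step 13: on WHITE (8,3): turn R to N, flip to black, move to (7,3). |black|=11
Step 14: on WHITE (7,3): turn R to E, flip to black, move to (7,4). |black|=12
Step 15: on BLACK (7,4): turn L to N, flip to white, move to (6,4). |black|=11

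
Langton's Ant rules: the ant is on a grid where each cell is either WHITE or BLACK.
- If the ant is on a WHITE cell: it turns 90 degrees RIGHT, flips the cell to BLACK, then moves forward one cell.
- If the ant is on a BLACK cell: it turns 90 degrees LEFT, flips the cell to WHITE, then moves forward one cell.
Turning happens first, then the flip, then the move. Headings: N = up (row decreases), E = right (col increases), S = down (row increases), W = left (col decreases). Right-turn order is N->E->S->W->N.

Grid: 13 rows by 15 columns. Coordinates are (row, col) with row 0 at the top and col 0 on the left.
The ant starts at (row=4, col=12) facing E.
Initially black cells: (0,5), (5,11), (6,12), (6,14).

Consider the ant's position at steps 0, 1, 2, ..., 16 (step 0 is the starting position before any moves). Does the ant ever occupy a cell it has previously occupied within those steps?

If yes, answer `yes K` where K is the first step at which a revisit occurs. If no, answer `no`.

Answer: yes 6

Derivation:
Step 1: on WHITE (4,12): turn R to S, flip to black, move to (5,12). |black|=5 — new cell
Step 2: on WHITE (5,12): turn R to W, flip to black, move to (5,11). |black|=6 — new cell
Step 3: on BLACK (5,11): turn L to S, flip to white, move to (6,11). |black|=5 — new cell
Step 4: on WHITE (6,11): turn R to W, flip to black, move to (6,10). |black|=6 — new cell
Step 5: on WHITE (6,10): turn R to N, flip to black, move to (5,10). |black|=7 — new cell
Step 6: on WHITE (5,10): turn R to E, flip to black, move to (5,11). |black|=8 — REVISIT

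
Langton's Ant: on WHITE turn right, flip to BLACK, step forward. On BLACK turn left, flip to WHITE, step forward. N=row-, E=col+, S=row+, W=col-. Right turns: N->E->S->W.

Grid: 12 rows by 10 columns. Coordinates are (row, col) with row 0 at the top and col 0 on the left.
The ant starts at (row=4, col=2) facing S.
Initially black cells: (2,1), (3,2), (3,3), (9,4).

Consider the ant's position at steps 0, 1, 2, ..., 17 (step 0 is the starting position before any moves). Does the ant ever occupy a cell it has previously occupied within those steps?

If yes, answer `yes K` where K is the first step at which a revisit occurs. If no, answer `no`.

Step 1: on WHITE (4,2): turn R to W, flip to black, move to (4,1). |black|=5 — new cell
Step 2: on WHITE (4,1): turn R to N, flip to black, move to (3,1). |black|=6 — new cell
Step 3: on WHITE (3,1): turn R to E, flip to black, move to (3,2). |black|=7 — new cell
Step 4: on BLACK (3,2): turn L to N, flip to white, move to (2,2). |black|=6 — new cell
Step 5: on WHITE (2,2): turn R to E, flip to black, move to (2,3). |black|=7 — new cell
Step 6: on WHITE (2,3): turn R to S, flip to black, move to (3,3). |black|=8 — new cell
Step 7: on BLACK (3,3): turn L to E, flip to white, move to (3,4). |black|=7 — new cell
Step 8: on WHITE (3,4): turn R to S, flip to black, move to (4,4). |black|=8 — new cell
Step 9: on WHITE (4,4): turn R to W, flip to black, move to (4,3). |black|=9 — new cell
Step 10: on WHITE (4,3): turn R to N, flip to black, move to (3,3). |black|=10 — REVISIT

Answer: yes 10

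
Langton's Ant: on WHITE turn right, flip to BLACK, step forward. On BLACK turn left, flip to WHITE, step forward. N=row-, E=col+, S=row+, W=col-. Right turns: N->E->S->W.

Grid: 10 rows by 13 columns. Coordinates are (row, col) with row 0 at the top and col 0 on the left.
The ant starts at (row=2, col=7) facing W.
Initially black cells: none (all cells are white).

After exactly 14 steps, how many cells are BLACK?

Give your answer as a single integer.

Answer: 10

Derivation:
Step 1: on WHITE (2,7): turn R to N, flip to black, move to (1,7). |black|=1
Step 2: on WHITE (1,7): turn R to E, flip to black, move to (1,8). |black|=2
Step 3: on WHITE (1,8): turn R to S, flip to black, move to (2,8). |black|=3
Step 4: on WHITE (2,8): turn R to W, flip to black, move to (2,7). |black|=4
Step 5: on BLACK (2,7): turn L to S, flip to white, move to (3,7). |black|=3
Step 6: on WHITE (3,7): turn R to W, flip to black, move to (3,6). |black|=4
Step 7: on WHITE (3,6): turn R to N, flip to black, move to (2,6). |black|=5
Step 8: on WHITE (2,6): turn R to E, flip to black, move to (2,7). |black|=6
Step 9: on WHITE (2,7): turn R to S, flip to black, move to (3,7). |black|=7
Step 10: on BLACK (3,7): turn L to E, flip to white, move to (3,8). |black|=6
Step 11: on WHITE (3,8): turn R to S, flip to black, move to (4,8). |black|=7
Step 12: on WHITE (4,8): turn R to W, flip to black, move to (4,7). |black|=8
Step 13: on WHITE (4,7): turn R to N, flip to black, move to (3,7). |black|=9
Step 14: on WHITE (3,7): turn R to E, flip to black, move to (3,8). |black|=10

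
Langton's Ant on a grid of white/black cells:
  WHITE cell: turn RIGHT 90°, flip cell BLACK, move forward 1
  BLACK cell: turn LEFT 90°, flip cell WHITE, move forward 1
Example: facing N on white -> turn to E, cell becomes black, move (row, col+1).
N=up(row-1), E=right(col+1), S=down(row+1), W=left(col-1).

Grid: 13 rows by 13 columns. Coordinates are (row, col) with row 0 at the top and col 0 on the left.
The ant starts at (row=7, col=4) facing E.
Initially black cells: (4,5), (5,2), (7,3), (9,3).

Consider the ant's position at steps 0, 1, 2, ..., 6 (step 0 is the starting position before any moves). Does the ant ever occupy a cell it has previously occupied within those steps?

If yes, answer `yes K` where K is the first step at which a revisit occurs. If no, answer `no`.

Answer: no

Derivation:
Step 1: on WHITE (7,4): turn R to S, flip to black, move to (8,4). |black|=5 — new cell
Step 2: on WHITE (8,4): turn R to W, flip to black, move to (8,3). |black|=6 — new cell
Step 3: on WHITE (8,3): turn R to N, flip to black, move to (7,3). |black|=7 — new cell
Step 4: on BLACK (7,3): turn L to W, flip to white, move to (7,2). |black|=6 — new cell
Step 5: on WHITE (7,2): turn R to N, flip to black, move to (6,2). |black|=7 — new cell
Step 6: on WHITE (6,2): turn R to E, flip to black, move to (6,3). |black|=8 — new cell
No revisit within 6 steps.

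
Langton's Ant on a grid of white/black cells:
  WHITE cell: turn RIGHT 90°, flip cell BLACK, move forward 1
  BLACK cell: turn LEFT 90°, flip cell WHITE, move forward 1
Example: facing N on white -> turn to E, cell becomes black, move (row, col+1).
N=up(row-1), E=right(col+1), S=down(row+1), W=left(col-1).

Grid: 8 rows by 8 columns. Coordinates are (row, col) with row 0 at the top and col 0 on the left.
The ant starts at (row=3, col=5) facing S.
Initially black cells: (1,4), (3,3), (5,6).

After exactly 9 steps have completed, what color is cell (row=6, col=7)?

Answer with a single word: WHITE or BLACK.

Answer: WHITE

Derivation:
Step 1: on WHITE (3,5): turn R to W, flip to black, move to (3,4). |black|=4
Step 2: on WHITE (3,4): turn R to N, flip to black, move to (2,4). |black|=5
Step 3: on WHITE (2,4): turn R to E, flip to black, move to (2,5). |black|=6
Step 4: on WHITE (2,5): turn R to S, flip to black, move to (3,5). |black|=7
Step 5: on BLACK (3,5): turn L to E, flip to white, move to (3,6). |black|=6
Step 6: on WHITE (3,6): turn R to S, flip to black, move to (4,6). |black|=7
Step 7: on WHITE (4,6): turn R to W, flip to black, move to (4,5). |black|=8
Step 8: on WHITE (4,5): turn R to N, flip to black, move to (3,5). |black|=9
Step 9: on WHITE (3,5): turn R to E, flip to black, move to (3,6). |black|=10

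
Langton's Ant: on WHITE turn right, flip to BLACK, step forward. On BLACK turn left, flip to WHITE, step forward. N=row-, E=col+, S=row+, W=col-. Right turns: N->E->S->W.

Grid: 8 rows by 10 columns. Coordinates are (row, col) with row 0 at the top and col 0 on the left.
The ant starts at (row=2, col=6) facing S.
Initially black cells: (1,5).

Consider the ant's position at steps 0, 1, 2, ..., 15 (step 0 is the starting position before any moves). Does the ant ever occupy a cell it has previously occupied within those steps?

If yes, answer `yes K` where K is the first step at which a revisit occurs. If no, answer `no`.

Answer: yes 6

Derivation:
Step 1: on WHITE (2,6): turn R to W, flip to black, move to (2,5). |black|=2 — new cell
Step 2: on WHITE (2,5): turn R to N, flip to black, move to (1,5). |black|=3 — new cell
Step 3: on BLACK (1,5): turn L to W, flip to white, move to (1,4). |black|=2 — new cell
Step 4: on WHITE (1,4): turn R to N, flip to black, move to (0,4). |black|=3 — new cell
Step 5: on WHITE (0,4): turn R to E, flip to black, move to (0,5). |black|=4 — new cell
Step 6: on WHITE (0,5): turn R to S, flip to black, move to (1,5). |black|=5 — REVISIT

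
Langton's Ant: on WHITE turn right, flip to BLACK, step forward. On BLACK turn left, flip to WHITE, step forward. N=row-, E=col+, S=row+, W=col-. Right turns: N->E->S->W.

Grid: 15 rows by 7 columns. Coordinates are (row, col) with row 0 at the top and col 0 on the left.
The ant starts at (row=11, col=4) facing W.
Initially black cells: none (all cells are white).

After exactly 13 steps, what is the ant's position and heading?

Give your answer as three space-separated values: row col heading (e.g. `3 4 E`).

Answer: 12 4 N

Derivation:
Step 1: on WHITE (11,4): turn R to N, flip to black, move to (10,4). |black|=1
Step 2: on WHITE (10,4): turn R to E, flip to black, move to (10,5). |black|=2
Step 3: on WHITE (10,5): turn R to S, flip to black, move to (11,5). |black|=3
Step 4: on WHITE (11,5): turn R to W, flip to black, move to (11,4). |black|=4
Step 5: on BLACK (11,4): turn L to S, flip to white, move to (12,4). |black|=3
Step 6: on WHITE (12,4): turn R to W, flip to black, move to (12,3). |black|=4
Step 7: on WHITE (12,3): turn R to N, flip to black, move to (11,3). |black|=5
Step 8: on WHITE (11,3): turn R to E, flip to black, move to (11,4). |black|=6
Step 9: on WHITE (11,4): turn R to S, flip to black, move to (12,4). |black|=7
Step 10: on BLACK (12,4): turn L to E, flip to white, move to (12,5). |black|=6
Step 11: on WHITE (12,5): turn R to S, flip to black, move to (13,5). |black|=7
Step 12: on WHITE (13,5): turn R to W, flip to black, move to (13,4). |black|=8
Step 13: on WHITE (13,4): turn R to N, flip to black, move to (12,4). |black|=9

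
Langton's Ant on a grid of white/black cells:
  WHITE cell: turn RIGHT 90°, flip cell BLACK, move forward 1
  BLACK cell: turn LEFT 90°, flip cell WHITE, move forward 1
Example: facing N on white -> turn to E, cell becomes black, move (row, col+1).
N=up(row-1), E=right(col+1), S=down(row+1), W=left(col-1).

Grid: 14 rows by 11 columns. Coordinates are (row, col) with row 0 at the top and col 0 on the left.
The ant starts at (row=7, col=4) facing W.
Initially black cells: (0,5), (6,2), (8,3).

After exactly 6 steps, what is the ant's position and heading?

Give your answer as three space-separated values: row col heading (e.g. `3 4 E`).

Step 1: on WHITE (7,4): turn R to N, flip to black, move to (6,4). |black|=4
Step 2: on WHITE (6,4): turn R to E, flip to black, move to (6,5). |black|=5
Step 3: on WHITE (6,5): turn R to S, flip to black, move to (7,5). |black|=6
Step 4: on WHITE (7,5): turn R to W, flip to black, move to (7,4). |black|=7
Step 5: on BLACK (7,4): turn L to S, flip to white, move to (8,4). |black|=6
Step 6: on WHITE (8,4): turn R to W, flip to black, move to (8,3). |black|=7

Answer: 8 3 W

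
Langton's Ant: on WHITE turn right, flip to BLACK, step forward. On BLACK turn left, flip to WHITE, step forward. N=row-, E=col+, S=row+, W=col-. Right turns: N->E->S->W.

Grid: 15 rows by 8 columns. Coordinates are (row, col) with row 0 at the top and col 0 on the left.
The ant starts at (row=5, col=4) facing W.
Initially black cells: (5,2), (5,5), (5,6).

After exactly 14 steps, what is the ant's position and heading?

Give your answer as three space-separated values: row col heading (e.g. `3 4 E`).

Answer: 6 3 W

Derivation:
Step 1: on WHITE (5,4): turn R to N, flip to black, move to (4,4). |black|=4
Step 2: on WHITE (4,4): turn R to E, flip to black, move to (4,5). |black|=5
Step 3: on WHITE (4,5): turn R to S, flip to black, move to (5,5). |black|=6
Step 4: on BLACK (5,5): turn L to E, flip to white, move to (5,6). |black|=5
Step 5: on BLACK (5,6): turn L to N, flip to white, move to (4,6). |black|=4
Step 6: on WHITE (4,6): turn R to E, flip to black, move to (4,7). |black|=5
Step 7: on WHITE (4,7): turn R to S, flip to black, move to (5,7). |black|=6
Step 8: on WHITE (5,7): turn R to W, flip to black, move to (5,6). |black|=7
Step 9: on WHITE (5,6): turn R to N, flip to black, move to (4,6). |black|=8
Step 10: on BLACK (4,6): turn L to W, flip to white, move to (4,5). |black|=7
Step 11: on BLACK (4,5): turn L to S, flip to white, move to (5,5). |black|=6
Step 12: on WHITE (5,5): turn R to W, flip to black, move to (5,4). |black|=7
Step 13: on BLACK (5,4): turn L to S, flip to white, move to (6,4). |black|=6
Step 14: on WHITE (6,4): turn R to W, flip to black, move to (6,3). |black|=7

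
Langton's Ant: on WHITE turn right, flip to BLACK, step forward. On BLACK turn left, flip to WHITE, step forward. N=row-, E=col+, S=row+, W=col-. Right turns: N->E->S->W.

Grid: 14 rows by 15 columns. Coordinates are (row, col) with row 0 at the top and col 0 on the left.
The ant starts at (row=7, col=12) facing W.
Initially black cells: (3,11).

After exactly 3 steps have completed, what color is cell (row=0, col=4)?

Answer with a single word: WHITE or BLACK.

Answer: WHITE

Derivation:
Step 1: on WHITE (7,12): turn R to N, flip to black, move to (6,12). |black|=2
Step 2: on WHITE (6,12): turn R to E, flip to black, move to (6,13). |black|=3
Step 3: on WHITE (6,13): turn R to S, flip to black, move to (7,13). |black|=4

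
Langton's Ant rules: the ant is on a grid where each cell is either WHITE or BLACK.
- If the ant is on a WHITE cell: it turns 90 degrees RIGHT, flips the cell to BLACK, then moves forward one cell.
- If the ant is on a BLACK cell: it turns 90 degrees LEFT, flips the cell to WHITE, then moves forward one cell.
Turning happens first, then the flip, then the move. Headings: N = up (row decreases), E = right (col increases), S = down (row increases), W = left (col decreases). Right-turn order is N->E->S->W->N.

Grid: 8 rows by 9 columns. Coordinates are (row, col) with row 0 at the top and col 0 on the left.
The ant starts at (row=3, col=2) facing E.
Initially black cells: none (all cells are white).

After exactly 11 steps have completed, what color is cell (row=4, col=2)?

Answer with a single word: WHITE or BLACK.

Step 1: on WHITE (3,2): turn R to S, flip to black, move to (4,2). |black|=1
Step 2: on WHITE (4,2): turn R to W, flip to black, move to (4,1). |black|=2
Step 3: on WHITE (4,1): turn R to N, flip to black, move to (3,1). |black|=3
Step 4: on WHITE (3,1): turn R to E, flip to black, move to (3,2). |black|=4
Step 5: on BLACK (3,2): turn L to N, flip to white, move to (2,2). |black|=3
Step 6: on WHITE (2,2): turn R to E, flip to black, move to (2,3). |black|=4
Step 7: on WHITE (2,3): turn R to S, flip to black, move to (3,3). |black|=5
Step 8: on WHITE (3,3): turn R to W, flip to black, move to (3,2). |black|=6
Step 9: on WHITE (3,2): turn R to N, flip to black, move to (2,2). |black|=7
Step 10: on BLACK (2,2): turn L to W, flip to white, move to (2,1). |black|=6
Step 11: on WHITE (2,1): turn R to N, flip to black, move to (1,1). |black|=7

Answer: BLACK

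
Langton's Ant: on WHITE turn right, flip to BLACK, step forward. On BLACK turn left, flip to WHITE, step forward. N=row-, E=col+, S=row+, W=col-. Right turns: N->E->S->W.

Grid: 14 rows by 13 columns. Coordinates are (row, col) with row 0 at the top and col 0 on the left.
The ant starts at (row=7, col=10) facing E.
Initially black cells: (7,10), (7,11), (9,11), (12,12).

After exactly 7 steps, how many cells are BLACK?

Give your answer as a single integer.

Step 1: on BLACK (7,10): turn L to N, flip to white, move to (6,10). |black|=3
Step 2: on WHITE (6,10): turn R to E, flip to black, move to (6,11). |black|=4
Step 3: on WHITE (6,11): turn R to S, flip to black, move to (7,11). |black|=5
Step 4: on BLACK (7,11): turn L to E, flip to white, move to (7,12). |black|=4
Step 5: on WHITE (7,12): turn R to S, flip to black, move to (8,12). |black|=5
Step 6: on WHITE (8,12): turn R to W, flip to black, move to (8,11). |black|=6
Step 7: on WHITE (8,11): turn R to N, flip to black, move to (7,11). |black|=7

Answer: 7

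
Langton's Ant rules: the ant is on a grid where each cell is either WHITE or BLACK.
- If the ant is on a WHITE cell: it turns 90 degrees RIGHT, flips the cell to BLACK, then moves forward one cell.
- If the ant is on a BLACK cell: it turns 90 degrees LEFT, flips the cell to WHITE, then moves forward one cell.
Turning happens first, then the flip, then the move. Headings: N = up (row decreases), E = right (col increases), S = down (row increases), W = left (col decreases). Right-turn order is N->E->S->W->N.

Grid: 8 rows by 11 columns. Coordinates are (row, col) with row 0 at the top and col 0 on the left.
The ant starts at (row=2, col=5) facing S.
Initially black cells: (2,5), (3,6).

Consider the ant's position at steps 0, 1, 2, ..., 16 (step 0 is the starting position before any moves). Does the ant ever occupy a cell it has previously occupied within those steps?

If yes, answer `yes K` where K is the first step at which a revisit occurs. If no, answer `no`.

Answer: yes 6

Derivation:
Step 1: on BLACK (2,5): turn L to E, flip to white, move to (2,6). |black|=1 — new cell
Step 2: on WHITE (2,6): turn R to S, flip to black, move to (3,6). |black|=2 — new cell
Step 3: on BLACK (3,6): turn L to E, flip to white, move to (3,7). |black|=1 — new cell
Step 4: on WHITE (3,7): turn R to S, flip to black, move to (4,7). |black|=2 — new cell
Step 5: on WHITE (4,7): turn R to W, flip to black, move to (4,6). |black|=3 — new cell
Step 6: on WHITE (4,6): turn R to N, flip to black, move to (3,6). |black|=4 — REVISIT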